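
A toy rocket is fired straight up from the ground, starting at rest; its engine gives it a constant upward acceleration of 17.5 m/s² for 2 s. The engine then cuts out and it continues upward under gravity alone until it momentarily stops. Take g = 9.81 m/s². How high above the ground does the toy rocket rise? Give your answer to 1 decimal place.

Phase 1 (powered ascent): v₀ = 0 m/s, a = 17.5 m/s².
v = v₀ + at = 0 + (17.5)(2) = 35.0 m/s
Δx = v₀t + ½at² = 0·2 + 0.5·17.5·2² = 35.0 m

Phase 2 (coasting upward): v₀ = 35.0 m/s, a = -9.81 m/s².
v = v₀ + at → t = (0 − 35.0) / -9.81 = 3.57 s
v² = v₀² + 2aΔx → Δx = (0² − 35.0²)/(2·-9.81) = 62.4 m
Maximum height = 35.0 + 62.4 = 97.4 m

97.4 m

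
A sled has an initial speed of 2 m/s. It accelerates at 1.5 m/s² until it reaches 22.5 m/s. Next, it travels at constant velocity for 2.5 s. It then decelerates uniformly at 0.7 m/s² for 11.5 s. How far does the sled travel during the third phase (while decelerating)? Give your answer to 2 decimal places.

Phase 1 (accelerating): v₀ = 2.00 m/s, a = 1.5 m/s².
v = v₀ + at → t = (22.5 − 2.00) / 1.5 = 13.7 s
v² = v₀² + 2aΔx → Δx = (22.5² − 2.00²)/(2·1.5) = 167 m

Phase 2 (constant speed): v₀ = 22.5 m/s, a = 0 m/s².
v = v₀ + at = 22.5 + (0)(2.5) = 22.5 m/s
Δx = v₀t + ½at² = 22.5·2.5 + 0.5·0·2.5² = 56.2 m

Phase 3 (decelerating): v₀ = 22.5 m/s, a = -0.7 m/s².
v = v₀ + at = 22.5 + (-0.7)(11.5) = 14.5 m/s
Δx = v₀t + ½at² = 22.5·11.5 + 0.5·-0.7·11.5² = 212 m
Distance in phase 3 = 212 m

212.46 m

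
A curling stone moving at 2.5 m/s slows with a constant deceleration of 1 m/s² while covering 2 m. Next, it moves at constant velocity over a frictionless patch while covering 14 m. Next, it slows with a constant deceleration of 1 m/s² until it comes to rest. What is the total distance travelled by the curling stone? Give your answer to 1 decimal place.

Phase 1 (decelerating): v₀ = 2.50 m/s, a = -1 m/s².
v² = v₀² + 2aΔx = 2.50² + 2·-1·2 = 2.25 → v = 1.50 m/s
t = (v − v₀)/a = (1.50 − 2.50)/-1 = 1.00 s

Phase 2 (constant speed): v₀ = 1.50 m/s, a = 0 m/s².
Constant speed: t = d/v = 14/1.50 = 9.33 s

Phase 3 (decelerating): v₀ = 1.50 m/s, a = -1 m/s².
v = v₀ + at → t = (0 − 1.50) / -1 = 1.50 s
v² = v₀² + 2aΔx → Δx = (0² − 1.50²)/(2·-1) = 1.12 m
Total distance = 2.00 + 14.0 + 1.12 = 17.1 m

17.1 m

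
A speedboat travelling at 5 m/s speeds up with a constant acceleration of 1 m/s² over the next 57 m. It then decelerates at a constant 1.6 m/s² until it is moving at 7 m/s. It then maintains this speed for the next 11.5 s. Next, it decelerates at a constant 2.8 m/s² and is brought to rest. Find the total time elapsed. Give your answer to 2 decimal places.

Phase 1 (accelerating): v₀ = 5.00 m/s, a = 1 m/s².
v² = v₀² + 2aΔx = 5.00² + 2·1·57 = 139 → v = 11.8 m/s
t = (v − v₀)/a = (11.8 − 5.00)/1 = 6.79 s

Phase 2 (decelerating): v₀ = 11.8 m/s, a = -1.6 m/s².
v = v₀ + at → t = (7 − 11.8) / -1.6 = 2.99 s
v² = v₀² + 2aΔx → Δx = (7² − 11.8²)/(2·-1.6) = 28.1 m

Phase 3 (constant speed): v₀ = 7.00 m/s, a = 0 m/s².
v = v₀ + at = 7.00 + (0)(11.5) = 7.00 m/s
Δx = v₀t + ½at² = 7.00·11.5 + 0.5·0·11.5² = 80.5 m

Phase 4 (decelerating): v₀ = 7.00 m/s, a = -2.8 m/s².
v = v₀ + at → t = (0 − 7.00) / -2.8 = 2.50 s
v² = v₀² + 2aΔx → Δx = (0² − 7.00²)/(2·-2.8) = 8.75 m
Total time = 6.79 + 2.99 + 11.5 + 2.50 = 23.8 s

23.78 s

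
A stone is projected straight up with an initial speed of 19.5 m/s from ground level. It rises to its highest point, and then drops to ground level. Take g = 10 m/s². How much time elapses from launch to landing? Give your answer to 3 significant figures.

3.90 s

Phase 1 (rising): v₀ = 19.5 m/s, a = -10 m/s².
v = v₀ + at → t = (0 − 19.5) / -10 = 1.95 s
v² = v₀² + 2aΔx → Δx = (0² − 19.5²)/(2·-10) = 19.0 m

Phase 2 (falling): v₀ = 0 m/s, a = -10 m/s².
Falls 19.0 m from rest: t = √(2·19.0/10) = 1.95 s; v = g·t = 19.5 m/s.
Total time = 1.95 + 1.95 = 3.90 s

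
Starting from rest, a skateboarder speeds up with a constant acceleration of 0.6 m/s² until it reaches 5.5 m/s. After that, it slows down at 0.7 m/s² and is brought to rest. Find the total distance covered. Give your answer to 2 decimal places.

46.82 m

Phase 1 (accelerating): v₀ = 0 m/s, a = 0.6 m/s².
v = v₀ + at → t = (5.5 − 0) / 0.6 = 9.17 s
v² = v₀² + 2aΔx → Δx = (5.5² − 0²)/(2·0.6) = 25.2 m

Phase 2 (decelerating): v₀ = 5.50 m/s, a = -0.7 m/s².
v = v₀ + at → t = (0 − 5.50) / -0.7 = 7.86 s
v² = v₀² + 2aΔx → Δx = (0² − 5.50²)/(2·-0.7) = 21.6 m
Total distance = 25.2 + 21.6 = 46.8 m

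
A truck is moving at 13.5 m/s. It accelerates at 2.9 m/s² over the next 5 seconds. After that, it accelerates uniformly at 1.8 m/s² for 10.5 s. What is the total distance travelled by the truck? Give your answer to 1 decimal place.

Phase 1 (accelerating): v₀ = 13.5 m/s, a = 2.9 m/s².
v = v₀ + at = 13.5 + (2.9)(5) = 28.0 m/s
Δx = v₀t + ½at² = 13.5·5 + 0.5·2.9·5² = 104 m

Phase 2 (accelerating): v₀ = 28.0 m/s, a = 1.8 m/s².
v = v₀ + at = 28.0 + (1.8)(10.5) = 46.9 m/s
Δx = v₀t + ½at² = 28.0·10.5 + 0.5·1.8·10.5² = 393 m
Total distance = 104 + 393 = 497 m

497.0 m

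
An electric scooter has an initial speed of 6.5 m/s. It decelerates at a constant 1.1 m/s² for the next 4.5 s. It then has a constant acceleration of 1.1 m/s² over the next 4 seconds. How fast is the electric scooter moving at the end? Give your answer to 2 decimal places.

5.95 m/s

Phase 1 (decelerating): v₀ = 6.50 m/s, a = -1.1 m/s².
v = v₀ + at = 6.50 + (-1.1)(4.5) = 1.55 m/s
Δx = v₀t + ½at² = 6.50·4.5 + 0.5·-1.1·4.5² = 18.1 m

Phase 2 (accelerating): v₀ = 1.55 m/s, a = 1.1 m/s².
v = v₀ + at = 1.55 + (1.1)(4) = 5.95 m/s
Δx = v₀t + ½at² = 1.55·4 + 0.5·1.1·4² = 15.0 m
Final speed = 5.95 m/s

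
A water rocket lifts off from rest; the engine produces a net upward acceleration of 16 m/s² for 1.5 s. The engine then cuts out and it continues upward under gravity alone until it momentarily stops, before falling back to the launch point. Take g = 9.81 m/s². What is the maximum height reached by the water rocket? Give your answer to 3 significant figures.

Phase 1 (powered ascent): v₀ = 0 m/s, a = 16 m/s².
v = v₀ + at = 0 + (16)(1.5) = 24.0 m/s
Δx = v₀t + ½at² = 0·1.5 + 0.5·16·1.5² = 18.0 m

Phase 2 (coasting upward): v₀ = 24.0 m/s, a = -9.81 m/s².
v = v₀ + at → t = (0 − 24.0) / -9.81 = 2.45 s
v² = v₀² + 2aΔx → Δx = (0² − 24.0²)/(2·-9.81) = 29.4 m
Maximum height = 18.0 + 29.4 = 47.4 m

47.4 m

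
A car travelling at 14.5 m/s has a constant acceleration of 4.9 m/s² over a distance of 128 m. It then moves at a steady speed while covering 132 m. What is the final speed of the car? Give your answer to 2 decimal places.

Phase 1 (accelerating): v₀ = 14.5 m/s, a = 4.9 m/s².
v² = v₀² + 2aΔx = 14.5² + 2·4.9·128 = 1460 → v = 38.3 m/s
t = (v − v₀)/a = (38.3 − 14.5)/4.9 = 4.85 s

Phase 2 (constant speed): v₀ = 38.3 m/s, a = 0 m/s².
Constant speed: t = d/v = 132/38.3 = 3.45 s
Final speed = 38.3 m/s

38.27 m/s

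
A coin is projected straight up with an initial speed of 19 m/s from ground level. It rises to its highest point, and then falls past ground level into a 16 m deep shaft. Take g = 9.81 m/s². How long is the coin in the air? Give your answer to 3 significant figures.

Phase 1 (rising): v₀ = 19.0 m/s, a = -9.81 m/s².
v = v₀ + at → t = (0 − 19.0) / -9.81 = 1.94 s
v² = v₀² + 2aΔx → Δx = (0² − 19.0²)/(2·-9.81) = 18.4 m

Phase 2 (falling): v₀ = 0 m/s, a = -9.81 m/s².
Falls 34.4 m from rest: t = √(2·34.4/9.81) = 2.65 s; v = g·t = 26.0 m/s.
Total time = 1.94 + 2.65 = 4.59 s

4.59 s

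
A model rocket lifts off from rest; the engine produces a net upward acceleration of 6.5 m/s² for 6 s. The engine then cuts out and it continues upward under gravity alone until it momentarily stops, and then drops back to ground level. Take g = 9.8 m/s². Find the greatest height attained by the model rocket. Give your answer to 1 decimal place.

Phase 1 (powered ascent): v₀ = 0 m/s, a = 6.5 m/s².
v = v₀ + at = 0 + (6.5)(6) = 39.0 m/s
Δx = v₀t + ½at² = 0·6 + 0.5·6.5·6² = 117 m

Phase 2 (coasting upward): v₀ = 39.0 m/s, a = -9.8 m/s².
v = v₀ + at → t = (0 − 39.0) / -9.8 = 3.98 s
v² = v₀² + 2aΔx → Δx = (0² − 39.0²)/(2·-9.8) = 77.6 m
Maximum height = 117 + 77.6 = 195 m

194.6 m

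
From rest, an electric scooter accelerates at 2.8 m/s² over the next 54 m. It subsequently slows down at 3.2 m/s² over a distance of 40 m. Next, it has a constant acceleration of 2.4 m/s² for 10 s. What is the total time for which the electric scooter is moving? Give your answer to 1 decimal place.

Phase 1 (accelerating): v₀ = 0 m/s, a = 2.8 m/s².
v² = v₀² + 2aΔx = 0² + 2·2.8·54 = 302 → v = 17.4 m/s
t = (v − v₀)/a = (17.4 − 0)/2.8 = 6.21 s

Phase 2 (decelerating): v₀ = 17.4 m/s, a = -3.2 m/s².
v² = v₀² + 2aΔx = 17.4² + 2·-3.2·40 = 46.4 → v = 6.81 m/s
t = (v − v₀)/a = (6.81 − 17.4)/-3.2 = 3.31 s

Phase 3 (accelerating): v₀ = 6.81 m/s, a = 2.4 m/s².
v = v₀ + at = 6.81 + (2.4)(10) = 30.8 m/s
Δx = v₀t + ½at² = 6.81·10 + 0.5·2.4·10² = 188 m
Total time = 6.21 + 3.31 + 10.0 = 19.5 s

19.5 s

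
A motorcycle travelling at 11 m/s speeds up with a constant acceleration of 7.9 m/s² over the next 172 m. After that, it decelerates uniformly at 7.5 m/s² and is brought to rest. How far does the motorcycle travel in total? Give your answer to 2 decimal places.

361.24 m

Phase 1 (accelerating): v₀ = 11.0 m/s, a = 7.9 m/s².
v² = v₀² + 2aΔx = 11.0² + 2·7.9·172 = 2840 → v = 53.3 m/s
t = (v − v₀)/a = (53.3 − 11.0)/7.9 = 5.35 s

Phase 2 (decelerating): v₀ = 53.3 m/s, a = -7.5 m/s².
v = v₀ + at → t = (0 − 53.3) / -7.5 = 7.10 s
v² = v₀² + 2aΔx → Δx = (0² − 53.3²)/(2·-7.5) = 189 m
Total distance = 172 + 189 = 361 m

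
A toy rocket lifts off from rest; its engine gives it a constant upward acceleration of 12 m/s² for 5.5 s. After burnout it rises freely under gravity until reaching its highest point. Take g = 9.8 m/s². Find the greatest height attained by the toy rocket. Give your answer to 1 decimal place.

Phase 1 (powered ascent): v₀ = 0 m/s, a = 12 m/s².
v = v₀ + at = 0 + (12)(5.5) = 66.0 m/s
Δx = v₀t + ½at² = 0·5.5 + 0.5·12·5.5² = 182 m

Phase 2 (coasting upward): v₀ = 66.0 m/s, a = -9.8 m/s².
v = v₀ + at → t = (0 − 66.0) / -9.8 = 6.73 s
v² = v₀² + 2aΔx → Δx = (0² − 66.0²)/(2·-9.8) = 222 m
Maximum height = 182 + 222 = 404 m

403.7 m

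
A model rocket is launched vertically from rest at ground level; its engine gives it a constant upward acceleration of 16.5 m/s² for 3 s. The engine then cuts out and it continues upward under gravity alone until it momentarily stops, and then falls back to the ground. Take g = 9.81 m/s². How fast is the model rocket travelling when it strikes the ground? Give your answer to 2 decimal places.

Phase 1 (powered ascent): v₀ = 0 m/s, a = 16.5 m/s².
v = v₀ + at = 0 + (16.5)(3) = 49.5 m/s
Δx = v₀t + ½at² = 0·3 + 0.5·16.5·3² = 74.2 m

Phase 2 (coasting upward): v₀ = 49.5 m/s, a = -9.81 m/s².
v = v₀ + at → t = (0 − 49.5) / -9.81 = 5.05 s
v² = v₀² + 2aΔx → Δx = (0² − 49.5²)/(2·-9.81) = 125 m

Phase 3 (free fall): v₀ = 0 m/s, a = -9.81 m/s².
Falls 199 m from rest: t = √(2·199/9.81) = 6.37 s; v = g·t = 62.5 m/s.
Impact speed = 62.5 m/s

62.51 m/s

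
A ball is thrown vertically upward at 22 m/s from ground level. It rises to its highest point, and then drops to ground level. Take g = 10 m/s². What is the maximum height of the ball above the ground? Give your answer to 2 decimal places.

Phase 1 (rising): v₀ = 22.0 m/s, a = -10 m/s².
v = v₀ + at → t = (0 − 22.0) / -10 = 2.20 s
v² = v₀² + 2aΔx → Δx = (0² − 22.0²)/(2·-10) = 24.2 m
Maximum height = 24.2 m

24.20 m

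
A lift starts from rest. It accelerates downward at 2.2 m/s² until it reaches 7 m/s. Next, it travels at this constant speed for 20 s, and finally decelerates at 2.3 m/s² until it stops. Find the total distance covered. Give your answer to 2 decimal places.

161.79 m

Phase 1 (accelerating): v₀ = 0 m/s, a = 2.2 m/s².
v = v₀ + at → t = (7 − 0) / 2.2 = 3.18 s
v² = v₀² + 2aΔx → Δx = (7² − 0²)/(2·2.2) = 11.1 m

Phase 2 (constant speed): v₀ = 7.00 m/s, a = 0 m/s².
v = v₀ + at = 7.00 + (0)(20) = 7.00 m/s
Δx = v₀t + ½at² = 7.00·20 + 0.5·0·20² = 140 m

Phase 3 (decelerating): v₀ = 7.00 m/s, a = -2.3 m/s².
v = v₀ + at → t = (0 − 7.00) / -2.3 = 3.04 s
v² = v₀² + 2aΔx → Δx = (0² − 7.00²)/(2·-2.3) = 10.7 m
Total distance = 11.1 + 140 + 10.7 = 162 m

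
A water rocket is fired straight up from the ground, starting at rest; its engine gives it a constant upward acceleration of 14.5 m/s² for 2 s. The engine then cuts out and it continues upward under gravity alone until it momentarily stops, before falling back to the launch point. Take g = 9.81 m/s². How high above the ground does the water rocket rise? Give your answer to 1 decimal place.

Phase 1 (powered ascent): v₀ = 0 m/s, a = 14.5 m/s².
v = v₀ + at = 0 + (14.5)(2) = 29.0 m/s
Δx = v₀t + ½at² = 0·2 + 0.5·14.5·2² = 29.0 m

Phase 2 (coasting upward): v₀ = 29.0 m/s, a = -9.81 m/s².
v = v₀ + at → t = (0 − 29.0) / -9.81 = 2.96 s
v² = v₀² + 2aΔx → Δx = (0² − 29.0²)/(2·-9.81) = 42.9 m
Maximum height = 29.0 + 42.9 = 71.9 m

71.9 m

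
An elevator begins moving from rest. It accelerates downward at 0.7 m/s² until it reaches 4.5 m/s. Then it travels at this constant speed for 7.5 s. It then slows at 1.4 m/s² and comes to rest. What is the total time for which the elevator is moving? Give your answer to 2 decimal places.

17.14 s

Phase 1 (accelerating): v₀ = 0 m/s, a = 0.7 m/s².
v = v₀ + at → t = (4.5 − 0) / 0.7 = 6.43 s
v² = v₀² + 2aΔx → Δx = (4.5² − 0²)/(2·0.7) = 14.5 m

Phase 2 (constant speed): v₀ = 4.50 m/s, a = 0 m/s².
v = v₀ + at = 4.50 + (0)(7.5) = 4.50 m/s
Δx = v₀t + ½at² = 4.50·7.5 + 0.5·0·7.5² = 33.8 m

Phase 3 (decelerating): v₀ = 4.50 m/s, a = -1.4 m/s².
v = v₀ + at → t = (0 − 4.50) / -1.4 = 3.21 s
v² = v₀² + 2aΔx → Δx = (0² − 4.50²)/(2·-1.4) = 7.23 m
Total time = 6.43 + 7.50 + 3.21 = 17.1 s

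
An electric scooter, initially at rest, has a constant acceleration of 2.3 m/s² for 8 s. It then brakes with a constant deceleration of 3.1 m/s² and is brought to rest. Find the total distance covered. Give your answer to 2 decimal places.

Phase 1 (accelerating): v₀ = 0 m/s, a = 2.3 m/s².
v = v₀ + at = 0 + (2.3)(8) = 18.4 m/s
Δx = v₀t + ½at² = 0·8 + 0.5·2.3·8² = 73.6 m

Phase 2 (decelerating): v₀ = 18.4 m/s, a = -3.1 m/s².
v = v₀ + at → t = (0 − 18.4) / -3.1 = 5.94 s
v² = v₀² + 2aΔx → Δx = (0² − 18.4²)/(2·-3.1) = 54.6 m
Total distance = 73.6 + 54.6 = 128 m

128.21 m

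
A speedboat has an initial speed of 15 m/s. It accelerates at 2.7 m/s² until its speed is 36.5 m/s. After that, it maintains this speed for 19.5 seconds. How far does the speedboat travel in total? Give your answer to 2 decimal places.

Phase 1 (accelerating): v₀ = 15.0 m/s, a = 2.7 m/s².
v = v₀ + at → t = (36.5 − 15.0) / 2.7 = 7.96 s
v² = v₀² + 2aΔx → Δx = (36.5² − 15.0²)/(2·2.7) = 205 m

Phase 2 (constant speed): v₀ = 36.5 m/s, a = 0 m/s².
v = v₀ + at = 36.5 + (0)(19.5) = 36.5 m/s
Δx = v₀t + ½at² = 36.5·19.5 + 0.5·0·19.5² = 712 m
Total distance = 205 + 712 = 917 m

916.80 m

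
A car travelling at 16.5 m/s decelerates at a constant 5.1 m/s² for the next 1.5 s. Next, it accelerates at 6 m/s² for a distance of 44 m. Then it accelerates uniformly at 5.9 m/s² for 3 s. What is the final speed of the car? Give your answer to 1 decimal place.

Phase 1 (decelerating): v₀ = 16.5 m/s, a = -5.1 m/s².
v = v₀ + at = 16.5 + (-5.1)(1.5) = 8.85 m/s
Δx = v₀t + ½at² = 16.5·1.5 + 0.5·-5.1·1.5² = 19.0 m

Phase 2 (accelerating): v₀ = 8.85 m/s, a = 6 m/s².
v² = v₀² + 2aΔx = 8.85² + 2·6·44 = 606 → v = 24.6 m/s
t = (v − v₀)/a = (24.6 − 8.85)/6 = 2.63 s

Phase 3 (accelerating): v₀ = 24.6 m/s, a = 5.9 m/s².
v = v₀ + at = 24.6 + (5.9)(3) = 42.3 m/s
Δx = v₀t + ½at² = 24.6·3 + 0.5·5.9·3² = 100 m
Final speed = 42.3 m/s

42.3 m/s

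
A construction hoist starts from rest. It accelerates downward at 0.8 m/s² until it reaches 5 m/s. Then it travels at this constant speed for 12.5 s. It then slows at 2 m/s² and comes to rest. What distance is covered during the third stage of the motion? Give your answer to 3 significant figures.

6.25 m

Phase 1 (accelerating): v₀ = 0 m/s, a = 0.8 m/s².
v = v₀ + at → t = (5 − 0) / 0.8 = 6.25 s
v² = v₀² + 2aΔx → Δx = (5² − 0²)/(2·0.8) = 15.6 m

Phase 2 (constant speed): v₀ = 5.00 m/s, a = 0 m/s².
v = v₀ + at = 5.00 + (0)(12.5) = 5.00 m/s
Δx = v₀t + ½at² = 5.00·12.5 + 0.5·0·12.5² = 62.5 m

Phase 3 (decelerating): v₀ = 5.00 m/s, a = -2 m/s².
v = v₀ + at → t = (0 − 5.00) / -2 = 2.50 s
v² = v₀² + 2aΔx → Δx = (0² − 5.00²)/(2·-2) = 6.25 m
Distance in phase 3 = 6.25 m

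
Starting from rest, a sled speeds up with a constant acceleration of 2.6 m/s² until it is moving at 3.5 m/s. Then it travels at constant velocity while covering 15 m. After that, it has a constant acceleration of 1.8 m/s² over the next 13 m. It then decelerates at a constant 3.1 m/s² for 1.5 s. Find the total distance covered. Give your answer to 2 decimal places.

Phase 1 (accelerating): v₀ = 0 m/s, a = 2.6 m/s².
v = v₀ + at → t = (3.5 − 0) / 2.6 = 1.35 s
v² = v₀² + 2aΔx → Δx = (3.5² − 0²)/(2·2.6) = 2.36 m

Phase 2 (constant speed): v₀ = 3.50 m/s, a = 0 m/s².
Constant speed: t = d/v = 15/3.50 = 4.29 s

Phase 3 (accelerating): v₀ = 3.50 m/s, a = 1.8 m/s².
v² = v₀² + 2aΔx = 3.50² + 2·1.8·13 = 59.1 → v = 7.68 m/s
t = (v − v₀)/a = (7.68 − 3.50)/1.8 = 2.32 s

Phase 4 (decelerating): v₀ = 7.68 m/s, a = -3.1 m/s².
v = v₀ + at = 7.68 + (-3.1)(1.5) = 3.03 m/s
Δx = v₀t + ½at² = 7.68·1.5 + 0.5·-3.1·1.5² = 8.04 m
Total distance = 2.36 + 15.0 + 13.0 + 8.04 = 38.4 m

38.39 m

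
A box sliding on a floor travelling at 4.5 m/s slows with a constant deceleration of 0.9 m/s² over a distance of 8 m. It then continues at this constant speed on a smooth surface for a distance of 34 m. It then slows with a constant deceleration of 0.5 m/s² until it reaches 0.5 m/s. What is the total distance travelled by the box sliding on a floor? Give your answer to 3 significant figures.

Phase 1 (decelerating): v₀ = 4.50 m/s, a = -0.9 m/s².
v² = v₀² + 2aΔx = 4.50² + 2·-0.9·8 = 5.85 → v = 2.42 m/s
t = (v − v₀)/a = (2.42 − 4.50)/-0.9 = 2.31 s

Phase 2 (constant speed): v₀ = 2.42 m/s, a = 0 m/s².
Constant speed: t = d/v = 34/2.42 = 14.1 s

Phase 3 (decelerating): v₀ = 2.42 m/s, a = -0.5 m/s².
v = v₀ + at → t = (0.5 − 2.42) / -0.5 = 3.84 s
v² = v₀² + 2aΔx → Δx = (0.5² − 2.42²)/(2·-0.5) = 5.60 m
Total distance = 8.00 + 34.0 + 5.60 = 47.6 m

47.6 m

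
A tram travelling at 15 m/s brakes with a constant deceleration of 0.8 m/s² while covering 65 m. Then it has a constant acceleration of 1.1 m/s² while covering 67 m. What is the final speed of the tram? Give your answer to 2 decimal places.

Phase 1 (decelerating): v₀ = 15.0 m/s, a = -0.8 m/s².
v² = v₀² + 2aΔx = 15.0² + 2·-0.8·65 = 121 → v = 11.0 m/s
t = (v − v₀)/a = (11.0 − 15.0)/-0.8 = 5.00 s

Phase 2 (accelerating): v₀ = 11.0 m/s, a = 1.1 m/s².
v² = v₀² + 2aΔx = 11.0² + 2·1.1·67 = 268 → v = 16.4 m/s
t = (v − v₀)/a = (16.4 − 11.0)/1.1 = 4.89 s
Final speed = 16.4 m/s

16.38 m/s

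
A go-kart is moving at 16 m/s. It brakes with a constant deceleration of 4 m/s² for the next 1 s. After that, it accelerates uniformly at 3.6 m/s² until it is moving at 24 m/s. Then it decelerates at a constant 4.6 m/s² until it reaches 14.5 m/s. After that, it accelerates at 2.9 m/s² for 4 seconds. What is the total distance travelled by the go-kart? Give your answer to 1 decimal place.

Phase 1 (decelerating): v₀ = 16.0 m/s, a = -4 m/s².
v = v₀ + at = 16.0 + (-4)(1) = 12.0 m/s
Δx = v₀t + ½at² = 16.0·1 + 0.5·-4·1² = 14.0 m

Phase 2 (accelerating): v₀ = 12.0 m/s, a = 3.6 m/s².
v = v₀ + at → t = (24 − 12.0) / 3.6 = 3.33 s
v² = v₀² + 2aΔx → Δx = (24² − 12.0²)/(2·3.6) = 60.0 m

Phase 3 (decelerating): v₀ = 24.0 m/s, a = -4.6 m/s².
v = v₀ + at → t = (14.5 − 24.0) / -4.6 = 2.07 s
v² = v₀² + 2aΔx → Δx = (14.5² − 24.0²)/(2·-4.6) = 39.8 m

Phase 4 (accelerating): v₀ = 14.5 m/s, a = 2.9 m/s².
v = v₀ + at = 14.5 + (2.9)(4) = 26.1 m/s
Δx = v₀t + ½at² = 14.5·4 + 0.5·2.9·4² = 81.2 m
Total distance = 14.0 + 60.0 + 39.8 + 81.2 = 195 m

195.0 m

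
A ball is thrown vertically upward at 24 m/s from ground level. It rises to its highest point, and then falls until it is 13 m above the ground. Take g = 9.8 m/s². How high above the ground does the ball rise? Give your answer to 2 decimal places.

29.39 m

Phase 1 (rising): v₀ = 24.0 m/s, a = -9.8 m/s².
v = v₀ + at → t = (0 − 24.0) / -9.8 = 2.45 s
v² = v₀² + 2aΔx → Δx = (0² − 24.0²)/(2·-9.8) = 29.4 m
Maximum height = 29.4 m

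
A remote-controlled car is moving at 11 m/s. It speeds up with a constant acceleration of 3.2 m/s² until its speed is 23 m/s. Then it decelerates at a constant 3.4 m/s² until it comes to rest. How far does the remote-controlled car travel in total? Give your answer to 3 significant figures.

142 m

Phase 1 (accelerating): v₀ = 11.0 m/s, a = 3.2 m/s².
v = v₀ + at → t = (23 − 11.0) / 3.2 = 3.75 s
v² = v₀² + 2aΔx → Δx = (23² − 11.0²)/(2·3.2) = 63.8 m

Phase 2 (decelerating): v₀ = 23.0 m/s, a = -3.4 m/s².
v = v₀ + at → t = (0 − 23.0) / -3.4 = 6.76 s
v² = v₀² + 2aΔx → Δx = (0² − 23.0²)/(2·-3.4) = 77.8 m
Total distance = 63.8 + 77.8 = 142 m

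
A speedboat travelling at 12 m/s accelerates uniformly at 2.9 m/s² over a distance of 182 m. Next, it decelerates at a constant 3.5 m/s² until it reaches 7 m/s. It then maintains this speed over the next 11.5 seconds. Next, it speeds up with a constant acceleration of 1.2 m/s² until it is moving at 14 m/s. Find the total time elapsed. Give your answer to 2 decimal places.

Phase 1 (accelerating): v₀ = 12.0 m/s, a = 2.9 m/s².
v² = v₀² + 2aΔx = 12.0² + 2·2.9·182 = 1200 → v = 34.6 m/s
t = (v − v₀)/a = (34.6 − 12.0)/2.9 = 7.81 s

Phase 2 (decelerating): v₀ = 34.6 m/s, a = -3.5 m/s².
v = v₀ + at → t = (7 − 34.6) / -3.5 = 7.90 s
v² = v₀² + 2aΔx → Δx = (7² − 34.6²)/(2·-3.5) = 164 m

Phase 3 (constant speed): v₀ = 7.00 m/s, a = 0 m/s².
v = v₀ + at = 7.00 + (0)(11.5) = 7.00 m/s
Δx = v₀t + ½at² = 7.00·11.5 + 0.5·0·11.5² = 80.5 m

Phase 4 (accelerating): v₀ = 7.00 m/s, a = 1.2 m/s².
v = v₀ + at → t = (14 − 7.00) / 1.2 = 5.83 s
v² = v₀² + 2aΔx → Δx = (14² − 7.00²)/(2·1.2) = 61.2 m
Total time = 7.81 + 7.90 + 11.5 + 5.83 = 33.0 s

33.03 s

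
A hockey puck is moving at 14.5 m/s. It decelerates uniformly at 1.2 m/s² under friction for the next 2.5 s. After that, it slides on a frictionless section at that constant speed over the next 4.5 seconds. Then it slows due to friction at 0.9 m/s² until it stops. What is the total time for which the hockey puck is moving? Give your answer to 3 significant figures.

19.8 s

Phase 1 (decelerating): v₀ = 14.5 m/s, a = -1.2 m/s².
v = v₀ + at = 14.5 + (-1.2)(2.5) = 11.5 m/s
Δx = v₀t + ½at² = 14.5·2.5 + 0.5·-1.2·2.5² = 32.5 m

Phase 2 (constant speed): v₀ = 11.5 m/s, a = 0 m/s².
v = v₀ + at = 11.5 + (0)(4.5) = 11.5 m/s
Δx = v₀t + ½at² = 11.5·4.5 + 0.5·0·4.5² = 51.8 m

Phase 3 (decelerating): v₀ = 11.5 m/s, a = -0.9 m/s².
v = v₀ + at → t = (0 − 11.5) / -0.9 = 12.8 s
v² = v₀² + 2aΔx → Δx = (0² − 11.5²)/(2·-0.9) = 73.5 m
Total time = 2.50 + 4.50 + 12.8 = 19.8 s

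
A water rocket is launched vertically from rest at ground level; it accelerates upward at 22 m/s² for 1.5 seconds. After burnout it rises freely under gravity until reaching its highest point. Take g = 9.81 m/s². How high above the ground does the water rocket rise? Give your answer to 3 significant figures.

80.3 m

Phase 1 (powered ascent): v₀ = 0 m/s, a = 22 m/s².
v = v₀ + at = 0 + (22)(1.5) = 33.0 m/s
Δx = v₀t + ½at² = 0·1.5 + 0.5·22·1.5² = 24.8 m

Phase 2 (coasting upward): v₀ = 33.0 m/s, a = -9.81 m/s².
v = v₀ + at → t = (0 − 33.0) / -9.81 = 3.36 s
v² = v₀² + 2aΔx → Δx = (0² − 33.0²)/(2·-9.81) = 55.5 m
Maximum height = 24.8 + 55.5 = 80.3 m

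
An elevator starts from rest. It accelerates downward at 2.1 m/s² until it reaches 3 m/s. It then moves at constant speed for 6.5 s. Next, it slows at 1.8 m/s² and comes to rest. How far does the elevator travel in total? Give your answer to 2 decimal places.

24.14 m

Phase 1 (accelerating): v₀ = 0 m/s, a = 2.1 m/s².
v = v₀ + at → t = (3 − 0) / 2.1 = 1.43 s
v² = v₀² + 2aΔx → Δx = (3² − 0²)/(2·2.1) = 2.14 m

Phase 2 (constant speed): v₀ = 3.00 m/s, a = 0 m/s².
v = v₀ + at = 3.00 + (0)(6.5) = 3.00 m/s
Δx = v₀t + ½at² = 3.00·6.5 + 0.5·0·6.5² = 19.5 m

Phase 3 (decelerating): v₀ = 3.00 m/s, a = -1.8 m/s².
v = v₀ + at → t = (0 − 3.00) / -1.8 = 1.67 s
v² = v₀² + 2aΔx → Δx = (0² − 3.00²)/(2·-1.8) = 2.50 m
Total distance = 2.14 + 19.5 + 2.50 = 24.1 m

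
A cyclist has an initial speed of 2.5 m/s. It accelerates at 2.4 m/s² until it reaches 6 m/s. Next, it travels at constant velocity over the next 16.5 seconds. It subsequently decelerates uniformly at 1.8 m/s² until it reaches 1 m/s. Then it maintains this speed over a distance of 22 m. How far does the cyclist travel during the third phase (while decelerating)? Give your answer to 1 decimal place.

Phase 1 (accelerating): v₀ = 2.50 m/s, a = 2.4 m/s².
v = v₀ + at → t = (6 − 2.50) / 2.4 = 1.46 s
v² = v₀² + 2aΔx → Δx = (6² − 2.50²)/(2·2.4) = 6.20 m

Phase 2 (constant speed): v₀ = 6.00 m/s, a = 0 m/s².
v = v₀ + at = 6.00 + (0)(16.5) = 6.00 m/s
Δx = v₀t + ½at² = 6.00·16.5 + 0.5·0·16.5² = 99.0 m

Phase 3 (decelerating): v₀ = 6.00 m/s, a = -1.8 m/s².
v = v₀ + at → t = (1 − 6.00) / -1.8 = 2.78 s
v² = v₀² + 2aΔx → Δx = (1² − 6.00²)/(2·-1.8) = 9.72 m
Distance in phase 3 = 9.72 m

9.7 m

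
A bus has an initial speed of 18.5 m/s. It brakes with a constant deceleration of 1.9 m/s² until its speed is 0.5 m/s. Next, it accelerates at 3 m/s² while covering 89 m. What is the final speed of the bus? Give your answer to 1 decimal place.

23.1 m/s

Phase 1 (decelerating): v₀ = 18.5 m/s, a = -1.9 m/s².
v = v₀ + at → t = (0.5 − 18.5) / -1.9 = 9.47 s
v² = v₀² + 2aΔx → Δx = (0.5² − 18.5²)/(2·-1.9) = 90.0 m

Phase 2 (accelerating): v₀ = 0.500 m/s, a = 3 m/s².
v² = v₀² + 2aΔx = 0.500² + 2·3·89 = 534 → v = 23.1 m/s
t = (v − v₀)/a = (23.1 − 0.500)/3 = 7.54 s
Final speed = 23.1 m/s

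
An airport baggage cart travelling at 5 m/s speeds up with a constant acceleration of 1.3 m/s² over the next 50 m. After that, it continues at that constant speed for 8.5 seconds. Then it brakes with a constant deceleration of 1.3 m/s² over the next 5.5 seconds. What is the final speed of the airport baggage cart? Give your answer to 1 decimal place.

5.3 m/s

Phase 1 (accelerating): v₀ = 5.00 m/s, a = 1.3 m/s².
v² = v₀² + 2aΔx = 5.00² + 2·1.3·50 = 155 → v = 12.4 m/s
t = (v − v₀)/a = (12.4 − 5.00)/1.3 = 5.73 s

Phase 2 (constant speed): v₀ = 12.4 m/s, a = 0 m/s².
v = v₀ + at = 12.4 + (0)(8.5) = 12.4 m/s
Δx = v₀t + ½at² = 12.4·8.5 + 0.5·0·8.5² = 106 m

Phase 3 (decelerating): v₀ = 12.4 m/s, a = -1.3 m/s².
v = v₀ + at = 12.4 + (-1.3)(5.5) = 5.30 m/s
Δx = v₀t + ½at² = 12.4·5.5 + 0.5·-1.3·5.5² = 48.8 m
Final speed = 5.30 m/s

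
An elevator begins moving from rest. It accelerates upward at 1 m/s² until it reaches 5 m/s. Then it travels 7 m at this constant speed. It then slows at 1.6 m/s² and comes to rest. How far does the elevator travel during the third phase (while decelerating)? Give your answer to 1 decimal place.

Phase 1 (accelerating): v₀ = 0 m/s, a = 1 m/s².
v = v₀ + at → t = (5 − 0) / 1 = 5.00 s
v² = v₀² + 2aΔx → Δx = (5² − 0²)/(2·1) = 12.5 m

Phase 2 (constant speed): v₀ = 5.00 m/s, a = 0 m/s².
Constant speed: t = d/v = 7/5.00 = 1.40 s

Phase 3 (decelerating): v₀ = 5.00 m/s, a = -1.6 m/s².
v = v₀ + at → t = (0 − 5.00) / -1.6 = 3.12 s
v² = v₀² + 2aΔx → Δx = (0² − 5.00²)/(2·-1.6) = 7.81 m
Distance in phase 3 = 7.81 m

7.8 m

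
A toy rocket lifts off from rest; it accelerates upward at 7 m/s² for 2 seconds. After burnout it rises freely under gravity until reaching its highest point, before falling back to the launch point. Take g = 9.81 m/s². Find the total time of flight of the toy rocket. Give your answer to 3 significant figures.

Phase 1 (powered ascent): v₀ = 0 m/s, a = 7 m/s².
v = v₀ + at = 0 + (7)(2) = 14.0 m/s
Δx = v₀t + ½at² = 0·2 + 0.5·7·2² = 14.0 m

Phase 2 (coasting upward): v₀ = 14.0 m/s, a = -9.81 m/s².
v = v₀ + at → t = (0 − 14.0) / -9.81 = 1.43 s
v² = v₀² + 2aΔx → Δx = (0² − 14.0²)/(2·-9.81) = 9.99 m

Phase 3 (free fall): v₀ = 0 m/s, a = -9.81 m/s².
Falls 24.0 m from rest: t = √(2·24.0/9.81) = 2.21 s; v = g·t = 21.7 m/s.
Total time = 2.00 + 1.43 + 2.21 = 5.64 s

5.64 s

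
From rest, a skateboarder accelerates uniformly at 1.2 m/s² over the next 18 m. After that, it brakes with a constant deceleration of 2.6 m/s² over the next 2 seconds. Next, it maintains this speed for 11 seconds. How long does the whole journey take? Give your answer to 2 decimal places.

Phase 1 (accelerating): v₀ = 0 m/s, a = 1.2 m/s².
v² = v₀² + 2aΔx = 0² + 2·1.2·18 = 43.2 → v = 6.57 m/s
t = (v − v₀)/a = (6.57 − 0)/1.2 = 5.48 s

Phase 2 (decelerating): v₀ = 6.57 m/s, a = -2.6 m/s².
v = v₀ + at = 6.57 + (-2.6)(2) = 1.37 m/s
Δx = v₀t + ½at² = 6.57·2 + 0.5·-2.6·2² = 7.95 m

Phase 3 (constant speed): v₀ = 1.37 m/s, a = 0 m/s².
v = v₀ + at = 1.37 + (0)(11) = 1.37 m/s
Δx = v₀t + ½at² = 1.37·11 + 0.5·0·11² = 15.1 m
Total time = 5.48 + 2.00 + 11.0 = 18.5 s

18.48 s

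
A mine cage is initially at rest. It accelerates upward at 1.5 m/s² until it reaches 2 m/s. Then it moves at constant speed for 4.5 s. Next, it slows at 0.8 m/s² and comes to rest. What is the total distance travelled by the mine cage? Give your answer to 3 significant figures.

12.8 m

Phase 1 (accelerating): v₀ = 0 m/s, a = 1.5 m/s².
v = v₀ + at → t = (2 − 0) / 1.5 = 1.33 s
v² = v₀² + 2aΔx → Δx = (2² − 0²)/(2·1.5) = 1.33 m

Phase 2 (constant speed): v₀ = 2.00 m/s, a = 0 m/s².
v = v₀ + at = 2.00 + (0)(4.5) = 2.00 m/s
Δx = v₀t + ½at² = 2.00·4.5 + 0.5·0·4.5² = 9.00 m

Phase 3 (decelerating): v₀ = 2.00 m/s, a = -0.8 m/s².
v = v₀ + at → t = (0 − 2.00) / -0.8 = 2.50 s
v² = v₀² + 2aΔx → Δx = (0² − 2.00²)/(2·-0.8) = 2.50 m
Total distance = 1.33 + 9.00 + 2.50 = 12.8 m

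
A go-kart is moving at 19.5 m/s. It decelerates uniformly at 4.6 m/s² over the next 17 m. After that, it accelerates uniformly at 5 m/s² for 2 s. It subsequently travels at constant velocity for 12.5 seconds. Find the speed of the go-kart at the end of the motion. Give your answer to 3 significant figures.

Phase 1 (decelerating): v₀ = 19.5 m/s, a = -4.6 m/s².
v² = v₀² + 2aΔx = 19.5² + 2·-4.6·17 = 224 → v = 15.0 m/s
t = (v − v₀)/a = (15.0 − 19.5)/-4.6 = 0.987 s

Phase 2 (accelerating): v₀ = 15.0 m/s, a = 5 m/s².
v = v₀ + at = 15.0 + (5)(2) = 25.0 m/s
Δx = v₀t + ½at² = 15.0·2 + 0.5·5·2² = 39.9 m

Phase 3 (constant speed): v₀ = 25.0 m/s, a = 0 m/s².
v = v₀ + at = 25.0 + (0)(12.5) = 25.0 m/s
Δx = v₀t + ½at² = 25.0·12.5 + 0.5·0·12.5² = 312 m
Final speed = 25.0 m/s

25.0 m/s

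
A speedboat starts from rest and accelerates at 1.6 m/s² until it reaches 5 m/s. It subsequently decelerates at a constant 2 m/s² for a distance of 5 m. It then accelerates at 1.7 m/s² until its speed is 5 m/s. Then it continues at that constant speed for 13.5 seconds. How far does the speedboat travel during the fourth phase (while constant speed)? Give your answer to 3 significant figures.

Phase 1 (accelerating): v₀ = 0 m/s, a = 1.6 m/s².
v = v₀ + at → t = (5 − 0) / 1.6 = 3.12 s
v² = v₀² + 2aΔx → Δx = (5² − 0²)/(2·1.6) = 7.81 m

Phase 2 (decelerating): v₀ = 5.00 m/s, a = -2 m/s².
v² = v₀² + 2aΔx = 5.00² + 2·-2·5 = 5.00 → v = 2.24 m/s
t = (v − v₀)/a = (2.24 − 5.00)/-2 = 1.38 s

Phase 3 (accelerating): v₀ = 2.24 m/s, a = 1.7 m/s².
v = v₀ + at → t = (5 − 2.24) / 1.7 = 1.63 s
v² = v₀² + 2aΔx → Δx = (5² − 2.24²)/(2·1.7) = 5.88 m

Phase 4 (constant speed): v₀ = 5.00 m/s, a = 0 m/s².
v = v₀ + at = 5.00 + (0)(13.5) = 5.00 m/s
Δx = v₀t + ½at² = 5.00·13.5 + 0.5·0·13.5² = 67.5 m
Distance in phase 4 = 67.5 m

67.5 m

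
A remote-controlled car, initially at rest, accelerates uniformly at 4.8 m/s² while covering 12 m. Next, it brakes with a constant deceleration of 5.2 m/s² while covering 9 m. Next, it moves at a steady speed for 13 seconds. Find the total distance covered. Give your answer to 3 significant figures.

Phase 1 (accelerating): v₀ = 0 m/s, a = 4.8 m/s².
v² = v₀² + 2aΔx = 0² + 2·4.8·12 = 115 → v = 10.7 m/s
t = (v − v₀)/a = (10.7 − 0)/4.8 = 2.24 s

Phase 2 (decelerating): v₀ = 10.7 m/s, a = -5.2 m/s².
v² = v₀² + 2aΔx = 10.7² + 2·-5.2·9 = 21.6 → v = 4.65 m/s
t = (v − v₀)/a = (4.65 − 10.7)/-5.2 = 1.17 s

Phase 3 (constant speed): v₀ = 4.65 m/s, a = 0 m/s².
v = v₀ + at = 4.65 + (0)(13) = 4.65 m/s
Δx = v₀t + ½at² = 4.65·13 + 0.5·0·13² = 60.4 m
Total distance = 12.0 + 9.00 + 60.4 = 81.4 m

81.4 m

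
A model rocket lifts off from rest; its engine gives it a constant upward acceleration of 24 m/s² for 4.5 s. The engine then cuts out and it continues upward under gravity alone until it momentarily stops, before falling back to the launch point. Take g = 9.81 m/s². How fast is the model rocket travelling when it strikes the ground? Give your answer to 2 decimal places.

Phase 1 (powered ascent): v₀ = 0 m/s, a = 24 m/s².
v = v₀ + at = 0 + (24)(4.5) = 108 m/s
Δx = v₀t + ½at² = 0·4.5 + 0.5·24·4.5² = 243 m

Phase 2 (coasting upward): v₀ = 108 m/s, a = -9.81 m/s².
v = v₀ + at → t = (0 − 108) / -9.81 = 11.0 s
v² = v₀² + 2aΔx → Δx = (0² − 108²)/(2·-9.81) = 594 m

Phase 3 (free fall): v₀ = 0 m/s, a = -9.81 m/s².
Falls 837 m from rest: t = √(2·837/9.81) = 13.1 s; v = g·t = 128 m/s.
Impact speed = 128 m/s

128.19 m/s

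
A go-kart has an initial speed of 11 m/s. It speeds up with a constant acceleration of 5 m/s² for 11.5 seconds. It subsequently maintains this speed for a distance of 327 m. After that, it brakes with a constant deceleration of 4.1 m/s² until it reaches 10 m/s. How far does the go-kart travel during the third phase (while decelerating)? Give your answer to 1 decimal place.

Phase 1 (accelerating): v₀ = 11.0 m/s, a = 5 m/s².
v = v₀ + at = 11.0 + (5)(11.5) = 68.5 m/s
Δx = v₀t + ½at² = 11.0·11.5 + 0.5·5·11.5² = 457 m

Phase 2 (constant speed): v₀ = 68.5 m/s, a = 0 m/s².
Constant speed: t = d/v = 327/68.5 = 4.77 s

Phase 3 (decelerating): v₀ = 68.5 m/s, a = -4.1 m/s².
v = v₀ + at → t = (10 − 68.5) / -4.1 = 14.3 s
v² = v₀² + 2aΔx → Δx = (10² − 68.5²)/(2·-4.1) = 560 m
Distance in phase 3 = 560 m

560.0 m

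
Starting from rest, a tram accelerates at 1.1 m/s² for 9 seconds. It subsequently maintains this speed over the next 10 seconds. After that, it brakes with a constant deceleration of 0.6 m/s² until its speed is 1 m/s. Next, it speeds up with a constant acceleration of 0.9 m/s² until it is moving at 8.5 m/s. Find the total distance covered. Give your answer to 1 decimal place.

Phase 1 (accelerating): v₀ = 0 m/s, a = 1.1 m/s².
v = v₀ + at = 0 + (1.1)(9) = 9.90 m/s
Δx = v₀t + ½at² = 0·9 + 0.5·1.1·9² = 44.6 m

Phase 2 (constant speed): v₀ = 9.90 m/s, a = 0 m/s².
v = v₀ + at = 9.90 + (0)(10) = 9.90 m/s
Δx = v₀t + ½at² = 9.90·10 + 0.5·0·10² = 99.0 m

Phase 3 (decelerating): v₀ = 9.90 m/s, a = -0.6 m/s².
v = v₀ + at → t = (1 − 9.90) / -0.6 = 14.8 s
v² = v₀² + 2aΔx → Δx = (1² − 9.90²)/(2·-0.6) = 80.8 m

Phase 4 (accelerating): v₀ = 1.00 m/s, a = 0.9 m/s².
v = v₀ + at → t = (8.5 − 1.00) / 0.9 = 8.33 s
v² = v₀² + 2aΔx → Δx = (8.5² − 1.00²)/(2·0.9) = 39.6 m
Total distance = 44.6 + 99.0 + 80.8 + 39.6 = 264 m

264.0 m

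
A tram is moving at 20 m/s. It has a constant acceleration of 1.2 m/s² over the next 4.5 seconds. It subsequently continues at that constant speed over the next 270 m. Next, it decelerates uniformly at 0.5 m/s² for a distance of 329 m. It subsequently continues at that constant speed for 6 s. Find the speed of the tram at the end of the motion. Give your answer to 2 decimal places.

Phase 1 (accelerating): v₀ = 20.0 m/s, a = 1.2 m/s².
v = v₀ + at = 20.0 + (1.2)(4.5) = 25.4 m/s
Δx = v₀t + ½at² = 20.0·4.5 + 0.5·1.2·4.5² = 102 m

Phase 2 (constant speed): v₀ = 25.4 m/s, a = 0 m/s².
Constant speed: t = d/v = 270/25.4 = 10.6 s

Phase 3 (decelerating): v₀ = 25.4 m/s, a = -0.5 m/s².
v² = v₀² + 2aΔx = 25.4² + 2·-0.5·329 = 316 → v = 17.8 m/s
t = (v − v₀)/a = (17.8 − 25.4)/-0.5 = 15.2 s

Phase 4 (constant speed): v₀ = 17.8 m/s, a = 0 m/s².
v = v₀ + at = 17.8 + (0)(6) = 17.8 m/s
Δx = v₀t + ½at² = 17.8·6 + 0.5·0·6² = 107 m
Final speed = 17.8 m/s

17.78 m/s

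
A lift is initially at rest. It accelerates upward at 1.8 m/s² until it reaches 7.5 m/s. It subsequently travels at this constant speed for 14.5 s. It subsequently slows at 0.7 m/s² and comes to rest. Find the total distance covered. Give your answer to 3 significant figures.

165 m

Phase 1 (accelerating): v₀ = 0 m/s, a = 1.8 m/s².
v = v₀ + at → t = (7.5 − 0) / 1.8 = 4.17 s
v² = v₀² + 2aΔx → Δx = (7.5² − 0²)/(2·1.8) = 15.6 m

Phase 2 (constant speed): v₀ = 7.50 m/s, a = 0 m/s².
v = v₀ + at = 7.50 + (0)(14.5) = 7.50 m/s
Δx = v₀t + ½at² = 7.50·14.5 + 0.5·0·14.5² = 109 m

Phase 3 (decelerating): v₀ = 7.50 m/s, a = -0.7 m/s².
v = v₀ + at → t = (0 − 7.50) / -0.7 = 10.7 s
v² = v₀² + 2aΔx → Δx = (0² − 7.50²)/(2·-0.7) = 40.2 m
Total distance = 15.6 + 109 + 40.2 = 165 m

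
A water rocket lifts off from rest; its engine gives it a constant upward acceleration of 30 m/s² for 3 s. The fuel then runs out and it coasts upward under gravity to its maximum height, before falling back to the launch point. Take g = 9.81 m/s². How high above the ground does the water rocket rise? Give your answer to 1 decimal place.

547.8 m

Phase 1 (powered ascent): v₀ = 0 m/s, a = 30 m/s².
v = v₀ + at = 0 + (30)(3) = 90.0 m/s
Δx = v₀t + ½at² = 0·3 + 0.5·30·3² = 135 m

Phase 2 (coasting upward): v₀ = 90.0 m/s, a = -9.81 m/s².
v = v₀ + at → t = (0 − 90.0) / -9.81 = 9.17 s
v² = v₀² + 2aΔx → Δx = (0² − 90.0²)/(2·-9.81) = 413 m
Maximum height = 135 + 413 = 548 m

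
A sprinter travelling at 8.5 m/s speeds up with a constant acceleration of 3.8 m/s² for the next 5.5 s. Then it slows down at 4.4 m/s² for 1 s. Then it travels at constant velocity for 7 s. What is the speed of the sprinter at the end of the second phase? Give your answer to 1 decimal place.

Phase 1 (accelerating): v₀ = 8.50 m/s, a = 3.8 m/s².
v = v₀ + at = 8.50 + (3.8)(5.5) = 29.4 m/s
Δx = v₀t + ½at² = 8.50·5.5 + 0.5·3.8·5.5² = 104 m

Phase 2 (decelerating): v₀ = 29.4 m/s, a = -4.4 m/s².
v = v₀ + at = 29.4 + (-4.4)(1) = 25.0 m/s
Δx = v₀t + ½at² = 29.4·1 + 0.5·-4.4·1² = 27.2 m
Speed at end of phase 2 = 25.0 m/s

25.0 m/s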